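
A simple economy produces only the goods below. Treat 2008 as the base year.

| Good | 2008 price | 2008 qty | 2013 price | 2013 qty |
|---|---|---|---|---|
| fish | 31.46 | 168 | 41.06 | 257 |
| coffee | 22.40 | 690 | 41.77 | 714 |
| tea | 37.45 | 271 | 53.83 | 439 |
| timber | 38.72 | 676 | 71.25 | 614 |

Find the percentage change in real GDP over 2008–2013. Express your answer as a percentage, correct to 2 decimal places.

Real GDP 2008 = Nominal GDP 2008 = 31.46·168 + 22.40·690 + 37.45·271 + 38.72·676 = 57064.95.
Real GDP 2013 (at 2008 prices) = 31.46·257 + 22.40·714 + 37.45·439 + 38.72·614 = 64293.45.
Real growth = 64293.45/57064.95 − 1 = 0.1267.

12.67%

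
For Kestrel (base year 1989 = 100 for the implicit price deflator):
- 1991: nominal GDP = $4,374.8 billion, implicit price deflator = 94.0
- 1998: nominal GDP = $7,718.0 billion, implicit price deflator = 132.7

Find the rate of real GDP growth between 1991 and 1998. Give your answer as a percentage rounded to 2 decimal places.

Deflate each year: 1991 → 4374.8/0.940 = 4654.04; 1998 → 7718.0/1.327 = 5816.13.
So real GDP changed by 5816.13/4654.04 − 1 = 0.2497, i.e. 24.97%.

24.97%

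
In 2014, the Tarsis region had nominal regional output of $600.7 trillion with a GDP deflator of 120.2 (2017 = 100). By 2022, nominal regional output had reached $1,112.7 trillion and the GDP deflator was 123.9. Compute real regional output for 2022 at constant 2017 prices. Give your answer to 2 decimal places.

Real regional output = Nominal / (GDP deflator/100) = 1112.7 / 1.239 = 898.06.

$898.06 trillion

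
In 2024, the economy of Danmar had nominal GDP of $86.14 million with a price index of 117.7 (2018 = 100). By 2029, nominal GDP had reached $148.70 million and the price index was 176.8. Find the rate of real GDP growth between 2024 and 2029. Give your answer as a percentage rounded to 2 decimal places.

14.92%

Real GDP 2024 = 86.14 / 1.177 = 73.19.
Real GDP 2029 = 148.70 / 1.768 = 84.11.
Real growth = 84.11 / 73.19 − 1 = 0.1492.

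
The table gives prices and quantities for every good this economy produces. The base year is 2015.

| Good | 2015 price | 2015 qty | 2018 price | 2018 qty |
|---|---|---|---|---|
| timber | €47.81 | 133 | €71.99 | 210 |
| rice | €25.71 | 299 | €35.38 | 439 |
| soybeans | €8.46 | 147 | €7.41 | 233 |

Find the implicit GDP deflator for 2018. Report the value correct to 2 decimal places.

Nominal GDP 2018 = 71.99·210 + 35.38·439 + 7.41·233 = 32376.25.
Real GDP 2018 (at 2015 prices) = 47.81·210 + 25.71·439 + 8.46·233 = 23297.97.
Deflator = Nominal/Real × 100 = 32376.25/23297.97 × 100 = 138.966.

138.97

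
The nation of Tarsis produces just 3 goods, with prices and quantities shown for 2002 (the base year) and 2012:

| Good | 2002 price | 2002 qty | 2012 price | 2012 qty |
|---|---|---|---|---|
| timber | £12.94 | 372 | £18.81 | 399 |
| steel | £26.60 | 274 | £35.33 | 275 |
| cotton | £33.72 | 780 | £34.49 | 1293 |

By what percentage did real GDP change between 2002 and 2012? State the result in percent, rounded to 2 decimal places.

Real GDP 2002 = Nominal GDP 2002 = 12.94·372 + 26.60·274 + 33.72·780 = 38403.68.
Real GDP 2012 (at 2002 prices) = 12.94·399 + 26.60·275 + 33.72·1293 = 56078.02.
Real growth = 56078.02/38403.68 − 1 = 0.4602.

46.02%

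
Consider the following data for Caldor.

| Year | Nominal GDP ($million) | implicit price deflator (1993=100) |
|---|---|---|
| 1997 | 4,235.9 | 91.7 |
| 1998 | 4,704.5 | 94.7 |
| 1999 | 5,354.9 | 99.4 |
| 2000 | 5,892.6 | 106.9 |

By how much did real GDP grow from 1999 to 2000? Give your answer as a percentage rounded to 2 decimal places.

Real GDP 1999 = 5354.9/0.994 = 5387.22.
Real GDP 2000 = 5892.6/1.069 = 5512.25.
Change = 5512.25/5387.22 − 1 = 0.0232.

2.32%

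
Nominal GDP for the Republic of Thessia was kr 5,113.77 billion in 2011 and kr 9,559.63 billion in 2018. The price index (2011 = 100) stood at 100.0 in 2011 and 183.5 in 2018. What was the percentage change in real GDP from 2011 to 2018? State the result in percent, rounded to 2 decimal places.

Deflate each year: 2011 → 5113.77/1.000 = 5113.77; 2018 → 9559.63/1.835 = 5209.61.
So real GDP changed by 5209.61/5113.77 − 1 = 0.0187, i.e. 1.87%.

1.87%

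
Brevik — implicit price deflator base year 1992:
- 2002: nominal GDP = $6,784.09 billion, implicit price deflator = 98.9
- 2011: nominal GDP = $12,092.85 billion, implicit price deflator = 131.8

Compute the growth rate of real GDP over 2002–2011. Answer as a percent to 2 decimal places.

Real GDP 2002 = 6784.09 / 0.989 = 6859.54.
Real GDP 2011 = 12092.85 / 1.318 = 9175.15.
Real growth = 9175.15 / 6859.54 − 1 = 0.3376.

33.76%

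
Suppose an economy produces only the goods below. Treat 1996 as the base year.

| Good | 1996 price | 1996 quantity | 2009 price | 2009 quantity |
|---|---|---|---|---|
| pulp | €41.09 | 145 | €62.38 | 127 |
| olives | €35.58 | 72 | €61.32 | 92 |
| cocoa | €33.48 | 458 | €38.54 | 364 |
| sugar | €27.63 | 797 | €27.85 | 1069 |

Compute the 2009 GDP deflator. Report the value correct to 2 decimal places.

114.24

Nominal GDP 2009 = 62.38·127 + 61.32·92 + 38.54·364 + 27.85·1069 = 57363.91.
Real GDP 2009 (at 1996 prices) = 41.09·127 + 35.58·92 + 33.48·364 + 27.63·1069 = 50214.98.
Deflator = Nominal/Real × 100 = 57363.91/50214.98 × 100 = 114.237.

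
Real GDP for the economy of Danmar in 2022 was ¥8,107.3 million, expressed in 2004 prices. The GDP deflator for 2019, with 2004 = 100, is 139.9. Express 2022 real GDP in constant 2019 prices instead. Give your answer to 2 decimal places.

Real GDP in 2019 prices = Real GDP in 2004 prices × (P_2019/P_2004) = 8107.3 × 1.399 = 11342.11.

¥11,342.11 million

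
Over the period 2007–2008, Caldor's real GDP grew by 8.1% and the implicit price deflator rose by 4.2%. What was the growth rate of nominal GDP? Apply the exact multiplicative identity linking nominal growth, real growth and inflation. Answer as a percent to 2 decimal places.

12.64%

(1 + g_nom) = (1 + g_real)(1 + π) = 1.0810 × 1.0420 = 1.12640.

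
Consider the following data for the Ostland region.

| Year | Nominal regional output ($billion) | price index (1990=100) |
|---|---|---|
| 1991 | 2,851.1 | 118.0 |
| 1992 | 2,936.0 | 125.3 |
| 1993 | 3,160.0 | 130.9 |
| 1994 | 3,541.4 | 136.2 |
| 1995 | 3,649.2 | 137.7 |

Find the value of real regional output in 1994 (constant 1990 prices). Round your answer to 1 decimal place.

$2,600.1 billion

Real regional output 1994 = 3541.4 / 1.362 = 2600.15.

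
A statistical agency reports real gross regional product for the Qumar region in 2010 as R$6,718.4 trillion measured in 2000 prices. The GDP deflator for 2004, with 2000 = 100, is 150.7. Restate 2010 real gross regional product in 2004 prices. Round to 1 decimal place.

Real gross regional product in 2004 prices = Real gross regional product in 2000 prices × (P_2004/P_2000) = 6718.4 × 1.507 = 10124.63.

R$10,124.6 trillion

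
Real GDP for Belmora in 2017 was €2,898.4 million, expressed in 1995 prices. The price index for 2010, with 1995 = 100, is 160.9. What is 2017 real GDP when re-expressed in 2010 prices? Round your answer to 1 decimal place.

Real GDP in 2010 prices = Real GDP in 1995 prices × (P_2010/P_1995) = 2898.4 × 1.609 = 4663.53.

€4,663.5 million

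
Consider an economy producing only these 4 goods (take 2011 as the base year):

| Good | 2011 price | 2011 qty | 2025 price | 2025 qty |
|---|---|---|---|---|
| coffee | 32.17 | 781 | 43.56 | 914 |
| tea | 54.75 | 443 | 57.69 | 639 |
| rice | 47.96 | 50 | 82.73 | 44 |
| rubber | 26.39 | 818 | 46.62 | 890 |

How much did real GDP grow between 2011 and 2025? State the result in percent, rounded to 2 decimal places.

22.66%

Real GDP 2011 = Nominal GDP 2011 = 32.17·781 + 54.75·443 + 47.96·50 + 26.39·818 = 73364.04.
Real GDP 2025 (at 2011 prices) = 32.17·914 + 54.75·639 + 47.96·44 + 26.39·890 = 89985.97.
Real growth = 89985.97/73364.04 − 1 = 0.2266.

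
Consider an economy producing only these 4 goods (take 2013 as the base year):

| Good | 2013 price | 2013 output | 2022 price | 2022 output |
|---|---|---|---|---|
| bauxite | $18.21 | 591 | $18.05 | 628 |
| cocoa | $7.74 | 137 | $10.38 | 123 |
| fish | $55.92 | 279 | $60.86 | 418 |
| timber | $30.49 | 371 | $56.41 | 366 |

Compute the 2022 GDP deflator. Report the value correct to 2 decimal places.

125.10

Nominal GDP 2022 = 18.05·628 + 10.38·123 + 60.86·418 + 56.41·366 = 58697.68.
Real GDP 2022 (at 2013 prices) = 18.21·628 + 7.74·123 + 55.92·418 + 30.49·366 = 46921.80.
Deflator = Nominal/Real × 100 = 58697.68/46921.80 × 100 = 125.097.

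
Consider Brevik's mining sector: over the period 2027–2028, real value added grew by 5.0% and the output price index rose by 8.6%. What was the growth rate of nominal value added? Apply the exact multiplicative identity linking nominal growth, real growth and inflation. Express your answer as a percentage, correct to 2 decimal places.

(1 + g_nom) = (1 + g_real)(1 + π) = 1.0500 × 1.0860 = 1.14030.

14.03%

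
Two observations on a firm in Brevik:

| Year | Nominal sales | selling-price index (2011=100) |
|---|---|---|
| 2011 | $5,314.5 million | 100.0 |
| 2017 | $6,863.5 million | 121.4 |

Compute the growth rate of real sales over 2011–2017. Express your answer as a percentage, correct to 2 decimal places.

6.38%

Real sales 2011 = 5314.5 / 1.000 = 5314.50.
Real sales 2017 = 6863.5 / 1.214 = 5653.62.
Real growth = 5653.62 / 5314.50 − 1 = 0.0638.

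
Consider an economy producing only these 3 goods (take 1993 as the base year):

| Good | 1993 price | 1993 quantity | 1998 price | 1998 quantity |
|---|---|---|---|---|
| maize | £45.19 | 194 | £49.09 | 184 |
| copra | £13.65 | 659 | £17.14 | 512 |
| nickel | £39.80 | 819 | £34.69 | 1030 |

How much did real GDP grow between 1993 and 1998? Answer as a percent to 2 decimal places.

11.79%

Real GDP 1993 = Nominal GDP 1993 = 45.19·194 + 13.65·659 + 39.80·819 = 50358.41.
Real GDP 1998 (at 1993 prices) = 45.19·184 + 13.65·512 + 39.80·1030 = 56297.76.
Real growth = 56297.76/50358.41 − 1 = 0.1179.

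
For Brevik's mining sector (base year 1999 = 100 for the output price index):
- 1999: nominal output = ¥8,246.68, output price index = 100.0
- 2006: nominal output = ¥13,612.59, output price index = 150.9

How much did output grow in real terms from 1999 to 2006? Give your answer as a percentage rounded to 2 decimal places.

Deflate each year: 1999 → 8246.68/1.000 = 8246.68; 2006 → 13612.59/1.509 = 9020.93.
So real output changed by 9020.93/8246.68 − 1 = 0.0939, i.e. 9.39%.

9.39%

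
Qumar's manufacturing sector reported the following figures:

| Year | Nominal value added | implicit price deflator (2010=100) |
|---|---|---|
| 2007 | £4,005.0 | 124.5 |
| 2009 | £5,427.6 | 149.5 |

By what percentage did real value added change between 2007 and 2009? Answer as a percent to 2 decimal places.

Deflate each year: 2007 → 4005.0/1.245 = 3216.87; 2009 → 5427.6/1.495 = 3630.50.
So real value added changed by 3630.50/3216.87 − 1 = 0.1286, i.e. 12.86%.

12.86%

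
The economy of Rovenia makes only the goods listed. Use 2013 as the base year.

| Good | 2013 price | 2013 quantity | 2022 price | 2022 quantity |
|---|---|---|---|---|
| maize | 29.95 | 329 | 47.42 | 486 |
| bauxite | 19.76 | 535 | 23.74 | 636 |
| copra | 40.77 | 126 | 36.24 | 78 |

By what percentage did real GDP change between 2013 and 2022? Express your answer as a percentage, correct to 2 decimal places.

Real GDP 2013 = Nominal GDP 2013 = 29.95·329 + 19.76·535 + 40.77·126 = 25562.17.
Real GDP 2022 (at 2013 prices) = 29.95·486 + 19.76·636 + 40.77·78 = 30303.12.
Real growth = 30303.12/25562.17 − 1 = 0.1855.

18.55%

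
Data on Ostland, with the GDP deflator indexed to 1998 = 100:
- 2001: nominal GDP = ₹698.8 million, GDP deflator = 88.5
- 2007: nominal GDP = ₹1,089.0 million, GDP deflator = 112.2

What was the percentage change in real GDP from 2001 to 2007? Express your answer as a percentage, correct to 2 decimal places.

22.92%

Deflate each year: 2001 → 698.8/0.885 = 789.60; 2007 → 1089.0/1.122 = 970.59.
So real GDP changed by 970.59/789.60 − 1 = 0.2292, i.e. 22.92%.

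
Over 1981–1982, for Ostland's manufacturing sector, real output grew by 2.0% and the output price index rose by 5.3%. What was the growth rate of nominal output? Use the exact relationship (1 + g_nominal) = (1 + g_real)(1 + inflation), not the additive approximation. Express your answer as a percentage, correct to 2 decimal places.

7.41%

(1 + g_nom) = (1 + g_real)(1 + π) = 1.0200 × 1.0530 = 1.07406.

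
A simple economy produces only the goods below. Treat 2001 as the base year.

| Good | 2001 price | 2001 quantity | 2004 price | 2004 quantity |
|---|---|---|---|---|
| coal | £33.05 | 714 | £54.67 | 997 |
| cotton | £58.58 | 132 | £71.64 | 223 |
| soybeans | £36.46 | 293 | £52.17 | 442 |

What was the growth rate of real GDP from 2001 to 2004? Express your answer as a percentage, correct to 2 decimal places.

Real GDP 2001 = Nominal GDP 2001 = 33.05·714 + 58.58·132 + 36.46·293 = 42013.04.
Real GDP 2004 (at 2001 prices) = 33.05·997 + 58.58·223 + 36.46·442 = 62129.51.
Real growth = 62129.51/42013.04 − 1 = 0.4788.

47.88%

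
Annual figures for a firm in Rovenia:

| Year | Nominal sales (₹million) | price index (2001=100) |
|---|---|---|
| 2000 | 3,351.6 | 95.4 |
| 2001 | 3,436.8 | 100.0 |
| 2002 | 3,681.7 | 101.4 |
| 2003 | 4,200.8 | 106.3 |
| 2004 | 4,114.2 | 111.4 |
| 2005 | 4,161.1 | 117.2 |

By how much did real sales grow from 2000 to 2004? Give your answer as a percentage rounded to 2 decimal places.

Real sales 2000 = 3351.6/0.954 = 3513.21.
Real sales 2004 = 4114.2/1.114 = 3693.18.
Change = 3693.18/3513.21 − 1 = 0.0512.

5.12%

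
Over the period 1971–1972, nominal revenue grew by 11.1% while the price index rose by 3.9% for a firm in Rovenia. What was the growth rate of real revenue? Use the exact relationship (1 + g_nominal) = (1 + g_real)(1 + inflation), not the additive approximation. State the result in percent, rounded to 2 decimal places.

(1 + g_nom) = (1 + g_real)(1 + π), so g_real = 1.1110 / 1.0390 − 1 = 0.06930.

6.93%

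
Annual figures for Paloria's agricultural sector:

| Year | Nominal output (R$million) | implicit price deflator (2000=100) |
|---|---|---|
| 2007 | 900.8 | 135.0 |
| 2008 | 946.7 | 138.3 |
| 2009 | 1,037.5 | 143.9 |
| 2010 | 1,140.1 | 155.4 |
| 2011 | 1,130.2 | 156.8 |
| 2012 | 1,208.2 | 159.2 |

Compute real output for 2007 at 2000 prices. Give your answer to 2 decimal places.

Real output 2007 = 900.8 / 1.350 = 667.26.

R$667.26 million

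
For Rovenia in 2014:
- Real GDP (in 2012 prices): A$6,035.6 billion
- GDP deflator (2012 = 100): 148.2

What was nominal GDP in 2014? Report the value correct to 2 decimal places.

A$8,944.76 billion

Nominal GDP = Real × (GDP deflator/100) = 6035.6 × 1.482 = 8944.76.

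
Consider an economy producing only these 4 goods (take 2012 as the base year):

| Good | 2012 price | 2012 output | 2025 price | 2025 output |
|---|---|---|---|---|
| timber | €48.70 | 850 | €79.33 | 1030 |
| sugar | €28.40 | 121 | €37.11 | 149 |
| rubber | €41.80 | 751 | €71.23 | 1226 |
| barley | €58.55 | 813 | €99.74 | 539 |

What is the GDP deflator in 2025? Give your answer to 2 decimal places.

166.42

Nominal GDP 2025 = 79.33·1030 + 37.11·149 + 71.23·1226 + 99.74·539 = 228327.13.
Real GDP 2025 (at 2012 prices) = 48.70·1030 + 28.40·149 + 41.80·1226 + 58.55·539 = 137197.85.
Deflator = Nominal/Real × 100 = 228327.13/137197.85 × 100 = 166.422.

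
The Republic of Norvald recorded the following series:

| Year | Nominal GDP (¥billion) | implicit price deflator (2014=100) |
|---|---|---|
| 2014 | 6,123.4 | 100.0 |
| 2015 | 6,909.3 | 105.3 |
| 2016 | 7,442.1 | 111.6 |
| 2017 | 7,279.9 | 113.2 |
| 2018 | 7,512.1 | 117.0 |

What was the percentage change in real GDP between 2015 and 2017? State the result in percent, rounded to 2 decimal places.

-1.99%

Real GDP 2015 = 6909.3/1.053 = 6561.54.
Real GDP 2017 = 7279.9/1.132 = 6431.01.
Change = 6431.01/6561.54 − 1 = -0.0199.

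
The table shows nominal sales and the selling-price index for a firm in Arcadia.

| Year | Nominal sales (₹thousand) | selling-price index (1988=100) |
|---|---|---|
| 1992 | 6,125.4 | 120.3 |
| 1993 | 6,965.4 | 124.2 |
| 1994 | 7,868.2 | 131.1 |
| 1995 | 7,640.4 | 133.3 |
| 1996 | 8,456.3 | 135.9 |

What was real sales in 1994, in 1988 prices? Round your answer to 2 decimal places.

₹6,001.68 thousand

Real sales 1994 = 7868.2 / 1.311 = 6001.68.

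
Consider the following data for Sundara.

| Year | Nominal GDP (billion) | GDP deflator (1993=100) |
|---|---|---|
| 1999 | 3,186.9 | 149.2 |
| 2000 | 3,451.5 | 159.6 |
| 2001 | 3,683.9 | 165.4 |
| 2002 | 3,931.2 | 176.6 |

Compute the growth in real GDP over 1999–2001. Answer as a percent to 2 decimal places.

Real GDP 1999 = 3186.9/1.492 = 2135.99.
Real GDP 2001 = 3683.9/1.654 = 2227.27.
Change = 2227.27/2135.99 − 1 = 0.0427.

4.27%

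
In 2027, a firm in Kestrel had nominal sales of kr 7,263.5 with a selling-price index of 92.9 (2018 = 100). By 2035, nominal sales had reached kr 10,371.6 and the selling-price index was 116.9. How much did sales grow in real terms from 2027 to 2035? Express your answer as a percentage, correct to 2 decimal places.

13.48%

Real sales 2027 = 7263.5 / 0.929 = 7818.62.
Real sales 2035 = 10371.6 / 1.169 = 8872.20.
Real growth = 8872.20 / 7818.62 − 1 = 0.1348.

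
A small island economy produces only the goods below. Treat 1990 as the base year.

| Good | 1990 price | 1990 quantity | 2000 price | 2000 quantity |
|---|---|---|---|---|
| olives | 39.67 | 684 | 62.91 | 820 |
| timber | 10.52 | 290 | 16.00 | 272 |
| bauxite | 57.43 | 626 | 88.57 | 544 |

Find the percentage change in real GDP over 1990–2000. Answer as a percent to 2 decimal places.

Real GDP 1990 = Nominal GDP 1990 = 39.67·684 + 10.52·290 + 57.43·626 = 66136.26.
Real GDP 2000 (at 1990 prices) = 39.67·820 + 10.52·272 + 57.43·544 = 66632.76.
Real growth = 66632.76/66136.26 − 1 = 0.0075.

0.75%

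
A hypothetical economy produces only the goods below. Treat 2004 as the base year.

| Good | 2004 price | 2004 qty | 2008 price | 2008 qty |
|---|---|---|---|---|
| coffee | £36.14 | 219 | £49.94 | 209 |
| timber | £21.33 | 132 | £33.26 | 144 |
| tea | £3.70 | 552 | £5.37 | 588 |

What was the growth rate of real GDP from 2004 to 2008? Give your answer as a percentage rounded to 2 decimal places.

0.22%

Real GDP 2004 = Nominal GDP 2004 = 36.14·219 + 21.33·132 + 3.70·552 = 12772.62.
Real GDP 2008 (at 2004 prices) = 36.14·209 + 21.33·144 + 3.70·588 = 12800.38.
Real growth = 12800.38/12772.62 − 1 = 0.0022.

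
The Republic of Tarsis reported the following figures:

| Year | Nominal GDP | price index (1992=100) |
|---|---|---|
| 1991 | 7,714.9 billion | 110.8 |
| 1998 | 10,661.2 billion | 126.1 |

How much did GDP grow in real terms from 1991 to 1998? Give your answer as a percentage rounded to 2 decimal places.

21.42%

Real GDP 1991 = 7714.9 / 1.108 = 6962.91.
Real GDP 1998 = 10661.2 / 1.261 = 8454.56.
Real growth = 8454.56 / 6962.91 − 1 = 0.2142.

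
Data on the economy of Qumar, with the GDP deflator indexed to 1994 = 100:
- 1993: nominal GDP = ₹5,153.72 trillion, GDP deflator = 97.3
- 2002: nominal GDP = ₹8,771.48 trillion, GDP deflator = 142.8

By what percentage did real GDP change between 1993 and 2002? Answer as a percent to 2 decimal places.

Deflate each year: 1993 → 5153.72/0.973 = 5296.73; 2002 → 8771.48/1.428 = 6142.49.
So real GDP changed by 6142.49/5296.73 − 1 = 0.1597, i.e. 15.97%.

15.97%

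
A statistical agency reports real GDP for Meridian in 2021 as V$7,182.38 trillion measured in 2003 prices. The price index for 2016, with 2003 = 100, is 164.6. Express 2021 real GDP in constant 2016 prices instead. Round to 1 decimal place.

V$11,822.2 trillion

Real GDP in 2016 prices = Real GDP in 2003 prices × (P_2016/P_2003) = 7182.38 × 1.646 = 11822.20.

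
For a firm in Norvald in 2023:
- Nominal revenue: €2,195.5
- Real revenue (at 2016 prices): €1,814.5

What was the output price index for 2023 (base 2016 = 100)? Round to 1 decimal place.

121.0

output price index = (Nominal / Real) × 100 = 2195.5 / 1814.5 × 100 = 121.00.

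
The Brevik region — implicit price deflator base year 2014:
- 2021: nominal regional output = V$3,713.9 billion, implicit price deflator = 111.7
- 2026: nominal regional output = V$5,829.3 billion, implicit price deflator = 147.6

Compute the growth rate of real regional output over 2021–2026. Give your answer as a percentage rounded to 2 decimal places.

18.78%

Deflate each year: 2021 → 3713.9/1.117 = 3324.89; 2026 → 5829.3/1.476 = 3949.39.
So real regional output changed by 3949.39/3324.89 − 1 = 0.1878, i.e. 18.78%.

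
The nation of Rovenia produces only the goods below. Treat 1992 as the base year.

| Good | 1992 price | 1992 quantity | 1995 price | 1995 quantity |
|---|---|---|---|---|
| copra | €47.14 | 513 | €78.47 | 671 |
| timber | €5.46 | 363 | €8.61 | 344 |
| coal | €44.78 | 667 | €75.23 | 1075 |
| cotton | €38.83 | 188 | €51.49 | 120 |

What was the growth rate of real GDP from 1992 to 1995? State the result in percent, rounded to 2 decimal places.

Real GDP 1992 = Nominal GDP 1992 = 47.14·513 + 5.46·363 + 44.78·667 + 38.83·188 = 63333.10.
Real GDP 1995 (at 1992 prices) = 47.14·671 + 5.46·344 + 44.78·1075 + 38.83·120 = 86307.28.
Real growth = 86307.28/63333.10 − 1 = 0.3628.

36.28%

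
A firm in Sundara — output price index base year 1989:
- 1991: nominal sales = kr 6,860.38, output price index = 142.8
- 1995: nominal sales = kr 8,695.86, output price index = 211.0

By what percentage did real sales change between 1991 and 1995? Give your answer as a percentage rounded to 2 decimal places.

Deflate each year: 1991 → 6860.38/1.428 = 4804.19; 1995 → 8695.86/2.110 = 4121.26.
So real sales changed by 4121.26/4804.19 − 1 = -0.1422, i.e. -14.22%.

-14.22%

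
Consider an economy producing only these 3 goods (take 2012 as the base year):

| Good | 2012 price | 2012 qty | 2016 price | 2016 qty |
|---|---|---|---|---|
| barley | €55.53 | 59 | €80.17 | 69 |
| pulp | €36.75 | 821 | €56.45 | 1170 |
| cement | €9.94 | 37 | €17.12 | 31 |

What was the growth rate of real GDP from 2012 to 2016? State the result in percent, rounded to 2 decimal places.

Real GDP 2012 = Nominal GDP 2012 = 55.53·59 + 36.75·821 + 9.94·37 = 33815.80.
Real GDP 2016 (at 2012 prices) = 55.53·69 + 36.75·1170 + 9.94·31 = 47137.21.
Real growth = 47137.21/33815.80 − 1 = 0.3939.

39.39%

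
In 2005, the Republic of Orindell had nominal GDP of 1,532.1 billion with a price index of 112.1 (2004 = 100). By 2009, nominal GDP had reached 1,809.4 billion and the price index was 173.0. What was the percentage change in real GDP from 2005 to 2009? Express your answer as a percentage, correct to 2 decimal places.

-23.47%

Deflate each year: 2005 → 1532.1/1.121 = 1366.73; 2009 → 1809.4/1.730 = 1045.90.
So real GDP changed by 1045.90/1366.73 − 1 = -0.2347, i.e. -23.47%.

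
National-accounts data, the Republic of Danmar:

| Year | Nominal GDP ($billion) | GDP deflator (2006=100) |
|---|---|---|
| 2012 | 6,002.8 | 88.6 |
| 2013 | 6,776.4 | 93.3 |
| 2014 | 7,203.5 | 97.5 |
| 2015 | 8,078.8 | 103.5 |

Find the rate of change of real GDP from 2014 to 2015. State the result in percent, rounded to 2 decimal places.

Real GDP 2014 = 7203.5/0.975 = 7388.21.
Real GDP 2015 = 8078.8/1.035 = 7805.60.
Change = 7805.60/7388.21 − 1 = 0.0565.

5.65%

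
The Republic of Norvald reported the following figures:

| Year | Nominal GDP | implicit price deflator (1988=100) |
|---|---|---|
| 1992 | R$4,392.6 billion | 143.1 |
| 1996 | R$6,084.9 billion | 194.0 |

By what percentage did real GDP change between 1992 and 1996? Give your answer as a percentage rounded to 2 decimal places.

2.18%

Deflate each year: 1992 → 4392.6/1.431 = 3069.60; 1996 → 6084.9/1.940 = 3136.55.
So real GDP changed by 3136.55/3069.60 − 1 = 0.0218, i.e. 2.18%.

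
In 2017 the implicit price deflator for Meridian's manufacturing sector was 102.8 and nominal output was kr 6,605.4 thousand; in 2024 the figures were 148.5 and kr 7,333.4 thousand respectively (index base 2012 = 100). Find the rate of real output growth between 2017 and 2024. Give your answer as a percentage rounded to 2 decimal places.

Real output 2017 = 6605.4 / 1.028 = 6425.49.
Real output 2024 = 7333.4 / 1.485 = 4938.32.
Real growth = 4938.32 / 6425.49 − 1 = -0.2314.

-23.14%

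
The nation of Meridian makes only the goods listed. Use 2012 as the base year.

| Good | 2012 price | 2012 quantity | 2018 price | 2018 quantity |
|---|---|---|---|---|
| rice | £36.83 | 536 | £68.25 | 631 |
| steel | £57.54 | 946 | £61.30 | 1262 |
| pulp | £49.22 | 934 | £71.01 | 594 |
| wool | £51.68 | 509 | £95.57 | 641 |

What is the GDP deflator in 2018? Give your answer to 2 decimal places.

Nominal GDP 2018 = 68.25·631 + 61.30·1262 + 71.01·594 + 95.57·641 = 223866.66.
Real GDP 2018 (at 2012 prices) = 36.83·631 + 57.54·1262 + 49.22·594 + 51.68·641 = 158218.77.
Deflator = Nominal/Real × 100 = 223866.66/158218.77 × 100 = 141.492.

141.49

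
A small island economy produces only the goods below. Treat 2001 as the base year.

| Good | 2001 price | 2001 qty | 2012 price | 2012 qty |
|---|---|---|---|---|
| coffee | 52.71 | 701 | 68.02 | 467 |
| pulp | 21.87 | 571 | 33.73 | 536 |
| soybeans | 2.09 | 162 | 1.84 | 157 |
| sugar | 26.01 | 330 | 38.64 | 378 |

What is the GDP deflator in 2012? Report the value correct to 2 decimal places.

Nominal GDP 2012 = 68.02·467 + 33.73·536 + 1.84·157 + 38.64·378 = 64739.42.
Real GDP 2012 (at 2001 prices) = 52.71·467 + 21.87·536 + 2.09·157 + 26.01·378 = 46497.80.
Deflator = Nominal/Real × 100 = 64739.42/46497.80 × 100 = 139.231.

139.23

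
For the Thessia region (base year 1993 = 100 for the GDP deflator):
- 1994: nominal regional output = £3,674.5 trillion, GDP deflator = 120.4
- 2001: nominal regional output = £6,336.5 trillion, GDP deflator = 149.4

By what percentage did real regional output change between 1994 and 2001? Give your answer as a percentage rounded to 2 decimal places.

Deflate each year: 1994 → 3674.5/1.204 = 3051.91; 2001 → 6336.5/1.494 = 4241.30.
So real regional output changed by 4241.30/3051.91 − 1 = 0.3897, i.e. 38.97%.

38.97%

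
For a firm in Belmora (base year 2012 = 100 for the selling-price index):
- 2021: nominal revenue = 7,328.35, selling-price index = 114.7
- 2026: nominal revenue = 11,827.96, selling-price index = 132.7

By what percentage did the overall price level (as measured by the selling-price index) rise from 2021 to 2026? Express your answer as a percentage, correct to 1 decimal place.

15.7%

Price-level change = 132.7 / 114.7 − 1 = 0.1569.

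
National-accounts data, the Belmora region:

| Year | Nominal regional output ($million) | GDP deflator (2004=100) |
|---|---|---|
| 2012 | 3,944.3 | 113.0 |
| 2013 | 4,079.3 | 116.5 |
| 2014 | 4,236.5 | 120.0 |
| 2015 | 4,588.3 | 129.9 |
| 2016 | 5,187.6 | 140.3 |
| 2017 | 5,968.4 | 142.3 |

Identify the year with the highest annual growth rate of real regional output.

2013: real = 4079.3/1.165 = 3501.55; growth vs 2012 (3490.53) = 0.32%.
2014: real = 4236.5/1.200 = 3530.42; growth vs 2013 (3501.55) = 0.82%.
2015: real = 4588.3/1.299 = 3532.18; growth vs 2014 (3530.42) = 0.05%.
2016: real = 5187.6/1.403 = 3697.51; growth vs 2015 (3532.18) = 4.68%.
2017: real = 5968.4/1.423 = 4194.24; growth vs 2016 (3697.51) = 13.43%.

2017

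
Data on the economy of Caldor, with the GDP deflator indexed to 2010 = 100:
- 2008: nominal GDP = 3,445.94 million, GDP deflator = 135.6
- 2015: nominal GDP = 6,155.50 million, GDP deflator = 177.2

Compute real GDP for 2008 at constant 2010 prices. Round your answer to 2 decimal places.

Real GDP = Nominal / (GDP deflator/100) = 3445.94 / 1.356 = 2541.25.

2,541.25 million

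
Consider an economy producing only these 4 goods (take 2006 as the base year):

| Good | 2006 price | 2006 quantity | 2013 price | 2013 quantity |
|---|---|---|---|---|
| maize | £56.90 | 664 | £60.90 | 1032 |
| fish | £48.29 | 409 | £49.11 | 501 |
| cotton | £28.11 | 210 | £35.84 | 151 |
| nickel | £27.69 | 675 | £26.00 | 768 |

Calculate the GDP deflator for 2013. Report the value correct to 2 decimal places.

104.07

Nominal GDP 2013 = 60.90·1032 + 49.11·501 + 35.84·151 + 26.00·768 = 112832.75.
Real GDP 2013 (at 2006 prices) = 56.90·1032 + 48.29·501 + 28.11·151 + 27.69·768 = 108424.62.
Deflator = Nominal/Real × 100 = 112832.75/108424.62 × 100 = 104.066.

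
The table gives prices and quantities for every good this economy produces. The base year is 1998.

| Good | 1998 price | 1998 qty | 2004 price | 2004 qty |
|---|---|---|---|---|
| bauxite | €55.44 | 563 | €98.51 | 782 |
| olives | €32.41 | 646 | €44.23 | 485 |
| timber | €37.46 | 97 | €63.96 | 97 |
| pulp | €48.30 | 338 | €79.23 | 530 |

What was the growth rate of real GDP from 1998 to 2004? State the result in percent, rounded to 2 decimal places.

22.46%

Real GDP 1998 = Nominal GDP 1998 = 55.44·563 + 32.41·646 + 37.46·97 + 48.30·338 = 72108.60.
Real GDP 2004 (at 1998 prices) = 55.44·782 + 32.41·485 + 37.46·97 + 48.30·530 = 88305.55.
Real growth = 88305.55/72108.60 − 1 = 0.2246.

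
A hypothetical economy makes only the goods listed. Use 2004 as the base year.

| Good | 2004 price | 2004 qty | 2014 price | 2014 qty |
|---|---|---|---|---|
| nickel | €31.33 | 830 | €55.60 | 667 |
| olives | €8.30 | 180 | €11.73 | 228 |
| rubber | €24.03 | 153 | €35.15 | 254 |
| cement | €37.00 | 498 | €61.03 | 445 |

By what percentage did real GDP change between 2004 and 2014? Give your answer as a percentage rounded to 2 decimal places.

Real GDP 2004 = Nominal GDP 2004 = 31.33·830 + 8.30·180 + 24.03·153 + 37.00·498 = 49600.49.
Real GDP 2014 (at 2004 prices) = 31.33·667 + 8.30·228 + 24.03·254 + 37.00·445 = 45358.13.
Real growth = 45358.13/49600.49 − 1 = -0.0855.

-8.55%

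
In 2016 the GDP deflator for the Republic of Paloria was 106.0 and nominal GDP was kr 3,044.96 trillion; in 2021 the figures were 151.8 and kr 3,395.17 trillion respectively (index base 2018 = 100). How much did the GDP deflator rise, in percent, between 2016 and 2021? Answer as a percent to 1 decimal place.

43.2%

Price-level change = 151.8 / 106.0 − 1 = 0.4321.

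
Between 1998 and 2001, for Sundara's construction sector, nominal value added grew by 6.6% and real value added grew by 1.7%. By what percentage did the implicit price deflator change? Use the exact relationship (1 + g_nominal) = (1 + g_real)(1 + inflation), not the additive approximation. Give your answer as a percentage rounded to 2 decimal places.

(1 + g_nom) = (1 + g_real)(1 + π), so π = 1.0660 / 1.0170 − 1 = 0.04818.

4.82%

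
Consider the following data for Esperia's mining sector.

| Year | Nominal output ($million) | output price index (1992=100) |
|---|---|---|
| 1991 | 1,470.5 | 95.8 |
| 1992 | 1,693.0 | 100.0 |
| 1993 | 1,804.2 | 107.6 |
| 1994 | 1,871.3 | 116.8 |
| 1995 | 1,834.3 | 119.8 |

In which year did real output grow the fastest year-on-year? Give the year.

1992

1992: real = 1693.0/1.000 = 1693.00; growth vs 1991 (1534.97) = 10.30%.
1993: real = 1804.2/1.076 = 1676.77; growth vs 1992 (1693.00) = -0.96%.
1994: real = 1871.3/1.168 = 1602.14; growth vs 1993 (1676.77) = -4.45%.
1995: real = 1834.3/1.198 = 1531.14; growth vs 1994 (1602.14) = -4.43%.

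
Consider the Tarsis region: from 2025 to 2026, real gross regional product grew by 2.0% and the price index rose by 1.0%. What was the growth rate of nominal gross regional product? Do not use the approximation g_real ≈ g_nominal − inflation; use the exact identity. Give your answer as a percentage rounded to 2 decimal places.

3.02%

(1 + g_nom) = (1 + g_real)(1 + π) = 1.0200 × 1.0100 = 1.03020.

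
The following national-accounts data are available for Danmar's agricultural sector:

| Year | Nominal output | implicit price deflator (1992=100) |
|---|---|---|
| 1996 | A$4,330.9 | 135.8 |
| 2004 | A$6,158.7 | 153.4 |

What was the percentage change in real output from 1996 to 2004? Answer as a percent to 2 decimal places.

25.89%

Deflate each year: 1996 → 4330.9/1.358 = 3189.18; 2004 → 6158.7/1.534 = 4014.80.
So real output changed by 4014.80/3189.18 − 1 = 0.2589, i.e. 25.89%.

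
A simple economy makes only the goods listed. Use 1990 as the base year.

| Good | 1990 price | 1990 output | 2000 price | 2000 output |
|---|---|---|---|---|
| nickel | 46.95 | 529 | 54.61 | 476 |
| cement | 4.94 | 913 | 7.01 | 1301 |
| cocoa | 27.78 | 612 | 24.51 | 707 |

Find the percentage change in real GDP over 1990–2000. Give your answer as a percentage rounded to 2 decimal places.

Real GDP 1990 = Nominal GDP 1990 = 46.95·529 + 4.94·913 + 27.78·612 = 46348.13.
Real GDP 2000 (at 1990 prices) = 46.95·476 + 4.94·1301 + 27.78·707 = 48415.60.
Real growth = 48415.60/46348.13 − 1 = 0.0446.

4.46%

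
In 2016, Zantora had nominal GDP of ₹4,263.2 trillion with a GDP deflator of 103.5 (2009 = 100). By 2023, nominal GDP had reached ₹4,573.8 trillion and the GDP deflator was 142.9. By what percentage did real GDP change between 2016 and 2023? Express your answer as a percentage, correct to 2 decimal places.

Real GDP 2016 = 4263.2 / 1.035 = 4119.03.
Real GDP 2023 = 4573.8 / 1.429 = 3200.70.
Real growth = 3200.70 / 4119.03 − 1 = -0.2229.

-22.29%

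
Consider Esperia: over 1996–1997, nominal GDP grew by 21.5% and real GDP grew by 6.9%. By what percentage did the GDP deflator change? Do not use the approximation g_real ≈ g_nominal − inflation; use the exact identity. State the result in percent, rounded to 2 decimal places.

13.66%

(1 + g_nom) = (1 + g_real)(1 + π), so π = 1.2150 / 1.0690 − 1 = 0.13658.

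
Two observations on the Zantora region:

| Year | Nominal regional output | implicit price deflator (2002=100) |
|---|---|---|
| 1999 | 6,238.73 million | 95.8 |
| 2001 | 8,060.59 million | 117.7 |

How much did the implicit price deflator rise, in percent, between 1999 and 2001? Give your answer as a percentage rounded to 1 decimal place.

Price-level change = 117.7 / 95.8 − 1 = 0.2286.

22.9%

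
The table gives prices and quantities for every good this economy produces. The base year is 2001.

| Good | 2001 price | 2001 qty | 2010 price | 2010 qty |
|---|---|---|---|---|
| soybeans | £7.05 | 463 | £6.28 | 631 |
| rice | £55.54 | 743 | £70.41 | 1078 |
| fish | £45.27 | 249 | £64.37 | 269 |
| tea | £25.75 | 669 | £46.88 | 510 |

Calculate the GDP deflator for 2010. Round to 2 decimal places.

Nominal GDP 2010 = 6.28·631 + 70.41·1078 + 64.37·269 + 46.88·510 = 121088.99.
Real GDP 2010 (at 2001 prices) = 7.05·631 + 55.54·1078 + 45.27·269 + 25.75·510 = 89630.80.
Deflator = Nominal/Real × 100 = 121088.99/89630.80 × 100 = 135.098.

135.10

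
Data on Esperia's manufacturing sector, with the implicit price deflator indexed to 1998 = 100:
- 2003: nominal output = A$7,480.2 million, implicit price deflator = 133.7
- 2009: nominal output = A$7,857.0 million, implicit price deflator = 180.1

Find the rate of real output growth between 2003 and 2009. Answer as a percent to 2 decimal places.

Real output 2003 = 7480.2 / 1.337 = 5594.76.
Real output 2009 = 7857.0 / 1.801 = 4362.58.
Real growth = 4362.58 / 5594.76 − 1 = -0.2202.

-22.02%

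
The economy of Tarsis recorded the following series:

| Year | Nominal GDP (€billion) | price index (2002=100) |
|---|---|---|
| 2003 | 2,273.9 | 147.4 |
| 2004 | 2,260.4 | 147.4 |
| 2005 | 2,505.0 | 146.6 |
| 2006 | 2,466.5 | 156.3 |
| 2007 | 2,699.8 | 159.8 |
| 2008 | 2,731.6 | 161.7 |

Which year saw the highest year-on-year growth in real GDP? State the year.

2005

2004: real = 2260.4/1.474 = 1533.51; growth vs 2003 (1542.67) = -0.59%.
2005: real = 2505.0/1.466 = 1708.73; growth vs 2004 (1533.51) = 11.43%.
2006: real = 2466.5/1.563 = 1578.06; growth vs 2005 (1708.73) = -7.65%.
2007: real = 2699.8/1.598 = 1689.49; growth vs 2006 (1578.06) = 7.06%.
2008: real = 2731.6/1.617 = 1689.30; growth vs 2007 (1689.49) = -0.01%.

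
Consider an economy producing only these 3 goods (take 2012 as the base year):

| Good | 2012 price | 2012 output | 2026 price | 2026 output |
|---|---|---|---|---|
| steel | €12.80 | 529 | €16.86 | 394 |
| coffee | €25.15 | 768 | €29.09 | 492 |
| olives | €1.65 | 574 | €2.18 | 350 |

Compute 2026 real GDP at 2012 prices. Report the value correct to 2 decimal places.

€17994.50

Real GDP 2026 = Σ (p_2012 × q_2026) = 12.80·394 + 25.15·492 + 1.65·350 = 17994.50.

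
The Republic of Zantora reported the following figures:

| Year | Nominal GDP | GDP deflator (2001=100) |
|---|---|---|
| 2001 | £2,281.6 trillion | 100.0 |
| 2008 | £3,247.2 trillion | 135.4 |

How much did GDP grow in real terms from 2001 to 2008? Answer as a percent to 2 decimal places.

5.11%

Real GDP 2001 = 2281.6 / 1.000 = 2281.60.
Real GDP 2008 = 3247.2 / 1.354 = 2398.23.
Real growth = 2398.23 / 2281.60 − 1 = 0.0511.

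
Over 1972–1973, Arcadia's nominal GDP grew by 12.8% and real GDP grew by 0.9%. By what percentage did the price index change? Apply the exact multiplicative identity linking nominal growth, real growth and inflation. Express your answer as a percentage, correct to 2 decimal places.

(1 + g_nom) = (1 + g_real)(1 + π), so π = 1.1280 / 1.0090 − 1 = 0.11794.

11.79%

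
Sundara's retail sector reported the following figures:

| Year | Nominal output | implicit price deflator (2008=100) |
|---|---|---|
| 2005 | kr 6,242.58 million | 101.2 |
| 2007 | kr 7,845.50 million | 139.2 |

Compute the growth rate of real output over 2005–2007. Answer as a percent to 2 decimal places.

-8.63%

Real output 2005 = 6242.58 / 1.012 = 6168.56.
Real output 2007 = 7845.50 / 1.392 = 5636.14.
Real growth = 5636.14 / 6168.56 − 1 = -0.0863.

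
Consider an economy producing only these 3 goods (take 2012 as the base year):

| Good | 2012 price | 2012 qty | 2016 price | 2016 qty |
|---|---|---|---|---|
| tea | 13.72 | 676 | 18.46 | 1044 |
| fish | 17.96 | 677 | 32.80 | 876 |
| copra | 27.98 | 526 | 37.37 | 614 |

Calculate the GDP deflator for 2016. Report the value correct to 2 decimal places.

150.20

Nominal GDP 2016 = 18.46·1044 + 32.80·876 + 37.37·614 = 70950.22.
Real GDP 2016 (at 2012 prices) = 13.72·1044 + 17.96·876 + 27.98·614 = 47236.36.
Deflator = Nominal/Real × 100 = 70950.22/47236.36 × 100 = 150.203.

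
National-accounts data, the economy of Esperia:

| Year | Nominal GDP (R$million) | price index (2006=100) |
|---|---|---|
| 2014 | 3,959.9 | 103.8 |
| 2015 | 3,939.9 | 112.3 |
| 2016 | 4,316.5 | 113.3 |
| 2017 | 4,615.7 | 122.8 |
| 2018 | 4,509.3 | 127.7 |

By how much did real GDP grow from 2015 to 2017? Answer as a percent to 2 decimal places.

Real GDP 2015 = 3939.9/1.123 = 3508.37.
Real GDP 2017 = 4615.7/1.228 = 3758.71.
Change = 3758.71/3508.37 − 1 = 0.0714.

7.14%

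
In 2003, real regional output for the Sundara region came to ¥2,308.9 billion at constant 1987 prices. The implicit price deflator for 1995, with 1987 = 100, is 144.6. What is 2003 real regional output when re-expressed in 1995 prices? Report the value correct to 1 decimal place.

¥3,338.7 billion

Real regional output in 1995 prices = Real regional output in 1987 prices × (P_1995/P_1987) = 2308.9 × 1.446 = 3338.67.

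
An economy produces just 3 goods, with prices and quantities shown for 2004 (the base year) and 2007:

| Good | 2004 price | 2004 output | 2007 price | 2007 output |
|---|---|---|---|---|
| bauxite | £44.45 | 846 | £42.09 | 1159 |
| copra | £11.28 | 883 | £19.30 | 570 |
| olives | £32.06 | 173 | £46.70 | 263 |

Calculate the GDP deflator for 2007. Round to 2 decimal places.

108.57

Nominal GDP 2007 = 42.09·1159 + 19.30·570 + 46.70·263 = 72065.41.
Real GDP 2007 (at 2004 prices) = 44.45·1159 + 11.28·570 + 32.06·263 = 66378.93.
Deflator = Nominal/Real × 100 = 72065.41/66378.93 × 100 = 108.567.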